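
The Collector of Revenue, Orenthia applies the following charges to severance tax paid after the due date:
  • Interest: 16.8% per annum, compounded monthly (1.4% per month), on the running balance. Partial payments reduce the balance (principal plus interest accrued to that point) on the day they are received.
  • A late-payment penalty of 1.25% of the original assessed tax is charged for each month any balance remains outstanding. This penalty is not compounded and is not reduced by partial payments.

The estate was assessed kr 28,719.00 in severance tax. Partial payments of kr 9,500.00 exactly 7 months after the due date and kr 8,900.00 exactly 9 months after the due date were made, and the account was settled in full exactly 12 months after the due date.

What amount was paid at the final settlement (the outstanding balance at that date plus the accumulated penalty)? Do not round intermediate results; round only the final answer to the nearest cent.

Balance at month 7: kr 28,719.0000 × (1 + 0.014)^7 = kr 31,654.4665…
After kr 9,500.00 payment: kr 31,654.4665… − kr 9,500.00 = kr 22,154.4665…
Balance at month 9: kr 22,154.4665… × (1 + 0.014)^2 = kr 22,779.1339…
After kr 8,900.00 payment: kr 22,779.1339… − kr 8,900.00 = kr 13,879.1339…
Balance at month 12: kr 13,879.1339… × (1 + 0.014)^3 = kr 14,470.2565…
Penalty: 12 × 1.25% × kr 28,719.00 = kr 4,307.85
Final settlement = outstanding balance + penalty = kr 14,470.2565… + kr 4,307.85 = kr 18,778.11

kr 18,778.11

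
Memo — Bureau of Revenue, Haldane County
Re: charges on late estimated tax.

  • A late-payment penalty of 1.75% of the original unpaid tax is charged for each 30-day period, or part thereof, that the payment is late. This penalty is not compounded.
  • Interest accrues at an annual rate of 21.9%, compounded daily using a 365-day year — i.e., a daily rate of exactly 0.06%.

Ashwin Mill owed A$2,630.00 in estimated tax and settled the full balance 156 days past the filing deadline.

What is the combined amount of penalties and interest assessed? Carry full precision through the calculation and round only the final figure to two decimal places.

Penalty periods: ⌈156/30⌉ = 6; penalty = 6 × 1.75% × A$2,630.00 = A$276.15
Interest: A$2,630.00 × ((1 + 0.0006)^156 − 1) = A$2,630.00 × 0.09808959… = A$257.9756…
Penalties + interest = A$276.1500 + A$257.9756… = A$534.13

A$534.13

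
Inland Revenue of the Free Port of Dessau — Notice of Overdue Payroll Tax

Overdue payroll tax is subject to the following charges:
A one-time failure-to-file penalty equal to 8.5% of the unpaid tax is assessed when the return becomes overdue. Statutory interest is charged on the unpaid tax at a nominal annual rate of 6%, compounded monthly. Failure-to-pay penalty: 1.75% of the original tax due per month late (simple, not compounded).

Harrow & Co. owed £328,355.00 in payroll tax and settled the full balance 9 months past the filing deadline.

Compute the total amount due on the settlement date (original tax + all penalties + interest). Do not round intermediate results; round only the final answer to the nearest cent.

£423,056.06

Failure-to-file penalty: 8.5% × £328,355.00 = £27,910.18…
Failure-to-pay penalty: 9 × 1.75% × £328,355.00 = £51,715.91…
Interest (6%/yr ÷ 12 = 0.5%/month): £328,355.00 × ((1 + 0.005)^9 − 1) = £15,074.9682…
Total = £328,355.00 + £79,626.0875 + £15,074.9682… = £423,056.06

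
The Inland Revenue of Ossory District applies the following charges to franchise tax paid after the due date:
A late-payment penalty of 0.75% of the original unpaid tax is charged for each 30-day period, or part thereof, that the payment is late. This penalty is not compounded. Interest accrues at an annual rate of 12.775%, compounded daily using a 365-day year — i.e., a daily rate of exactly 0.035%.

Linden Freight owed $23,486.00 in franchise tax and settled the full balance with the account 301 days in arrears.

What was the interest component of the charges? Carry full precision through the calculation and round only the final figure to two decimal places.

$2,608.80

Interest: $23,486.00 × ((1 + 0.00035)^301 − 1) = $23,486.00 × 0.11107895… = $2,608.8002…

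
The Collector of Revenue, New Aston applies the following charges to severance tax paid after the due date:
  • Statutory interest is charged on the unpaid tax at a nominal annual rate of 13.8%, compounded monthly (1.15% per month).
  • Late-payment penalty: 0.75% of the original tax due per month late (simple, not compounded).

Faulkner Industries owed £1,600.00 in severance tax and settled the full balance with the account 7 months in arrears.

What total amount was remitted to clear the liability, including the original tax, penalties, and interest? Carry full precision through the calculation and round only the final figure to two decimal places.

£1,817.33

Late-payment penalty = 0.75% × £1,600.00 × 7 mo = £84.00
Interest: £1,600.00 × ((1 + 0.0115)^7 − 1) = £1,600.00 × 0.0833311… = £133.3298…
Total = £1,600.00 + £84.0000 + £133.3298… = £1,817.33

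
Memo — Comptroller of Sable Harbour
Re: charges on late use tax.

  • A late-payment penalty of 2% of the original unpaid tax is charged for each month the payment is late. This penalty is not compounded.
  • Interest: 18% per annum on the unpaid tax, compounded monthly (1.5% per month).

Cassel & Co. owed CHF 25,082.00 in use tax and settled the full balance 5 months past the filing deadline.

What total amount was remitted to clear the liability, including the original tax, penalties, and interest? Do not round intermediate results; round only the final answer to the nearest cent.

Late-payment penalty = 2% × CHF 25,082.00 × 5 mo = CHF 2,508.20
Interest: CHF 25,082.00 × ((1 + 0.015)^5 − 1) = CHF 25,082.00 × 0.0772840… = CHF 1,938.4374…
Total = CHF 25,082.00 + CHF 2,508.2000 + CHF 1,938.4374… = CHF 29,528.64

CHF 29,528.64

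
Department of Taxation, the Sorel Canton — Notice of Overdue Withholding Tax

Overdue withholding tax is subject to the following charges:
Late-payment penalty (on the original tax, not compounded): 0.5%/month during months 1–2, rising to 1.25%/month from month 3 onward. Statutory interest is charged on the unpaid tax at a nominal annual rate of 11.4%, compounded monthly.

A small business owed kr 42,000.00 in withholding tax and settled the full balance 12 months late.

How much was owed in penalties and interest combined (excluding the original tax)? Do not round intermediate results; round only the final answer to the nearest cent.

Penalty, months 1–2: 2 × 0.5% × kr 42,000.00 = kr 420.00
Penalty, months 3–12: 10 × 1.25% × kr 42,000.00 = kr 5,250.00
Interest (11.4%/yr ÷ 12 = 0.95%/month): kr 42,000.00 × ((1 + 0.0095)^12 − 1) = kr 5,046.2671…
Penalties + interest = kr 5,670.0000 + kr 5,046.2671… = kr 10,716.27

kr 10,716.27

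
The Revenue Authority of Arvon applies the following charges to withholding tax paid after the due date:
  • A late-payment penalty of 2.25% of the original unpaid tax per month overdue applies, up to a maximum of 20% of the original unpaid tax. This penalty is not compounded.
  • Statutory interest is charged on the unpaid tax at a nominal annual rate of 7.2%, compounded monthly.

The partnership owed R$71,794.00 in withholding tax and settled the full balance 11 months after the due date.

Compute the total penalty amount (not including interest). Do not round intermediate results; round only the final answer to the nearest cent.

Penalty (uncapped): 11 × 2.25% × R$71,794.00 = R$17,769.02…; cap = 20% × R$71,794.00 = R$14,358.80 → penalty = R$14,358.80

R$14,358.80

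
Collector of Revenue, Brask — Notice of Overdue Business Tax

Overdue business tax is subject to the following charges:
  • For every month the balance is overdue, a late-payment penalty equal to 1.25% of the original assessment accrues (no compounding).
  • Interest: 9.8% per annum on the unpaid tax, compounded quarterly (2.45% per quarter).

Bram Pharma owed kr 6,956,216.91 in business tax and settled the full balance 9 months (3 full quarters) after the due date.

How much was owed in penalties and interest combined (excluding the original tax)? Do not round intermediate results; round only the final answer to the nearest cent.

kr 1,306,485.05

Late-payment penalty: 9 × 1.25% × kr 6,956,216.91 = kr 782,574.40…
Interest: kr 6,956,216.91 × ((1 + 0.0245)^3 − 1) = kr 6,956,216.91 × 0.0753155… = kr 523,910.6495…
Penalties + interest = kr 782,574.4024… + kr 523,910.6495… = kr 1,306,485.05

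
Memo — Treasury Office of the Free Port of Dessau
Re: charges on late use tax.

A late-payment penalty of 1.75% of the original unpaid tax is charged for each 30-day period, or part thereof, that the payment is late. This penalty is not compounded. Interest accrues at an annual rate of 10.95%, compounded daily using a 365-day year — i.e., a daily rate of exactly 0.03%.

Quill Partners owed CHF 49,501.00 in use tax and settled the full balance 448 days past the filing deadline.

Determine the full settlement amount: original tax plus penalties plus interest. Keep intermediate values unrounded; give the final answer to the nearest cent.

Penalty periods: ⌈448/30⌉ = 15; penalty = 15 × 1.75% × CHF 49,501.00 = CHF 12,994.01…
Interest: CHF 49,501.00 × ((1 + 0.0003)^448 − 1) = CHF 49,501.00 × 0.14382721… = CHF 7,119.5909…
Total = CHF 49,501.00 + CHF 12,994.0125 + CHF 7,119.5909… = CHF 69,614.60

CHF 69,614.60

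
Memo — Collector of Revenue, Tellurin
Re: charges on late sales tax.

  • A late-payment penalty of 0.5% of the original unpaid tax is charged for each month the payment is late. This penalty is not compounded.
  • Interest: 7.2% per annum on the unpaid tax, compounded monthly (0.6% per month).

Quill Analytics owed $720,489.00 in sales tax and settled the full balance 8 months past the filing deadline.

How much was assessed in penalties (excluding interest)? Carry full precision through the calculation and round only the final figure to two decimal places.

Late-payment penalty = 0.5% × $720,489.00 × 8 mo = $28,819.56

$28,819.56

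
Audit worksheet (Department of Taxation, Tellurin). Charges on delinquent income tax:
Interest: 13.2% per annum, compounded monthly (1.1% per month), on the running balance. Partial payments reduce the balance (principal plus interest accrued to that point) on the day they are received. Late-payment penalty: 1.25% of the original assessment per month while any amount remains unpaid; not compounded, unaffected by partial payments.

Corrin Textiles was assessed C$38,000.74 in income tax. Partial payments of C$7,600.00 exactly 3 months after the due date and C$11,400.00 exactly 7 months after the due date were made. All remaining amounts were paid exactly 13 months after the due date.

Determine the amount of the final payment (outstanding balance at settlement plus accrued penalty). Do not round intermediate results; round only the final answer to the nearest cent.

C$29,331.47

Balance at month 3: C$38,000.7400 × (1 + 0.011)^3 = C$39,268.6093…
After C$7,600.00 payment: C$39,268.6093… − C$7,600.00 = C$31,668.6093…
Balance at month 7: C$31,668.6093… × (1 + 0.011)^4 = C$33,085.1886…
After C$11,400.00 payment: C$33,085.1886… − C$11,400.00 = C$21,685.1886…
Balance at month 13: C$21,685.1886… × (1 + 0.011)^6 = C$23,156.3517…
Penalty: 13 × 1.25% × C$38,000.74 = C$6,175.12…
Final settlement = outstanding balance + penalty = C$23,156.3517… + C$6,175.12… = C$29,331.47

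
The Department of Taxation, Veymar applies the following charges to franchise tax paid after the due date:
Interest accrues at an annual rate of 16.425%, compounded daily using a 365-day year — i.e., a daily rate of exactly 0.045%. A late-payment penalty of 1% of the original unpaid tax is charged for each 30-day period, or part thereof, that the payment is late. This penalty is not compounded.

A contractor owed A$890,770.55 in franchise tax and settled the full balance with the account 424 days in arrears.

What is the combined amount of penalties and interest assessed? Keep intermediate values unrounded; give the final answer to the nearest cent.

A$320,824.77

Penalty periods: ⌈424/30⌉ = 15; penalty = 15 × 1% × A$890,770.55 = A$133,615.58…
Interest: A$890,770.55 × ((1 + 0.00045)^424 − 1) = A$890,770.55 × 0.21016545… = A$187,209.1903…
Penalties + interest = A$133,615.5825 + A$187,209.1903… = A$320,824.77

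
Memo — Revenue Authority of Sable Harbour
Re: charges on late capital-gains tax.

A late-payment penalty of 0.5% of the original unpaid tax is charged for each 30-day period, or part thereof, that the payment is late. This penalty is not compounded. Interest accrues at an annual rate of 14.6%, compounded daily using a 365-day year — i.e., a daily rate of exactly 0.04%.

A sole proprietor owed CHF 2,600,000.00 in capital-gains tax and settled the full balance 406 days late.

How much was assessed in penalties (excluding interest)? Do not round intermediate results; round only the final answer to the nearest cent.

CHF 182,000.00

Penalty periods: ⌈406/30⌉ = 14; penalty = 14 × 0.5% × CHF 2,600,000.00 = CHF 182,000.00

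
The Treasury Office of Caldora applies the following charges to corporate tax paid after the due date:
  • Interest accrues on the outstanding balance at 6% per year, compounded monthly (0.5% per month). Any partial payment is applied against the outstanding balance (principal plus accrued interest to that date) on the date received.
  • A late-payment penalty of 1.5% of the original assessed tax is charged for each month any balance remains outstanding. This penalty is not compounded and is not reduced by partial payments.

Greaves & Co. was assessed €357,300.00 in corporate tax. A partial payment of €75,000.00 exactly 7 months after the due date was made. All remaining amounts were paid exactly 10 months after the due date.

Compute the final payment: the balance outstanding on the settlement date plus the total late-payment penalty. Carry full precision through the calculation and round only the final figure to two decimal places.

Balance at month 7: €357,300.0000 × (1 + 0.005)^7 = €369,994.6535…
After €75,000.00 payment: €369,994.6535… − €75,000.00 = €294,994.6535…
Balance at month 10: €294,994.6535… × (1 + 0.005)^3 = €299,441.7348…
Penalty: 10 × 1.5% × €357,300.00 = €53,595.00
Final settlement = outstanding balance + penalty = €299,441.7348… + €53,595.00 = €353,036.73

€353,036.73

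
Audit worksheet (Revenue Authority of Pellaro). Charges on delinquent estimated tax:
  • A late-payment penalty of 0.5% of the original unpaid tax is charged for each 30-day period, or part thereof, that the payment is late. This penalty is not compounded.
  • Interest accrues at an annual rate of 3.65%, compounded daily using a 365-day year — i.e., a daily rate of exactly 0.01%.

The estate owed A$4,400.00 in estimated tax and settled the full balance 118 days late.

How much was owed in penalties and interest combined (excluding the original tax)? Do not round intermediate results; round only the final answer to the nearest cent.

A$140.22

Penalty periods: ⌈118/30⌉ = 4; penalty = 4 × 0.5% × A$4,400.00 = A$88.00
Interest: A$4,400.00 × ((1 + 0.0001)^118 − 1) = A$4,400.00 × 0.01186930… = A$52.2249…
Penalties + interest = A$88.0000 + A$52.2249… = A$140.22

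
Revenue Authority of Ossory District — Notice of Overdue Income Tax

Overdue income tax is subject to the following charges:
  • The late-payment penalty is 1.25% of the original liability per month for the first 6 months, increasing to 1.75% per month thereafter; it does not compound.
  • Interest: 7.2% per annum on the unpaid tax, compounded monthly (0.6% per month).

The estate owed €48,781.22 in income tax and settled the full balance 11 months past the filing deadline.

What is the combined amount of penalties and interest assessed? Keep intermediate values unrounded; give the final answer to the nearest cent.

€11,244.86

Penalty, months 1–6: 6 × 1.25% × €48,781.22 = €3,658.59…
Penalty, months 7–11: 5 × 1.75% × €48,781.22 = €4,268.36…
Interest: €48,781.22 × ((1 + 0.006)^11 − 1) = €48,781.22 × 0.0680161… = €3,317.9069…
Penalties + interest = €7,926.9483… + €3,317.9069… = €11,244.86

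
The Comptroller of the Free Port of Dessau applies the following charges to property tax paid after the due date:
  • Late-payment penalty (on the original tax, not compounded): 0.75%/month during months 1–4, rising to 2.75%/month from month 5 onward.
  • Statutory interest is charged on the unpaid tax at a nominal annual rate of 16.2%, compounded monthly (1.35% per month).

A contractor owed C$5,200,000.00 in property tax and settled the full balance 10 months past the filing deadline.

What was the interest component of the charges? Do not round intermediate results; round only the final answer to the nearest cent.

C$746,218.64

Interest: C$5,200,000.00 × ((1 + 0.0135)^10 − 1) = C$5,200,000.00 × 0.1435036… = C$746,218.6391…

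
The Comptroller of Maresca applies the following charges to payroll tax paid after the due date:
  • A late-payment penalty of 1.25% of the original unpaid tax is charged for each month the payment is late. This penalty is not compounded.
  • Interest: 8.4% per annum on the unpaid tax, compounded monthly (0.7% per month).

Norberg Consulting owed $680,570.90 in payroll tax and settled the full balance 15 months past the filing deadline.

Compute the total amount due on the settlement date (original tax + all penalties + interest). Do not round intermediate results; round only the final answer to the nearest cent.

$883,247.90

Late-payment penalty = 1.25% × $680,570.90 × 15 mo = $127,607.04…
Interest: $680,570.90 × ((1 + 0.007)^15 − 1) = $680,570.90 × 0.1103044… = $75,069.9603…
Total = $680,570.90 + $127,607.0438… + $75,069.9603… = $883,247.90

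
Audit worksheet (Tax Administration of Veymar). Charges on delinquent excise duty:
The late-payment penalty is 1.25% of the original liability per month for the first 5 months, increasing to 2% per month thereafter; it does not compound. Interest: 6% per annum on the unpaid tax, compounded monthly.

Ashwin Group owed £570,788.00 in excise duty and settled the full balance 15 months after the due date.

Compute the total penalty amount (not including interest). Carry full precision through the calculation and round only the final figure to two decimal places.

Penalty, months 1–5: 5 × 1.25% × £570,788.00 = £35,674.25
Penalty, months 6–15: 10 × 2% × £570,788.00 = £114,157.60
Total penalty = £35,674.25 + £114,157.60 = £149,831.85

£149,831.85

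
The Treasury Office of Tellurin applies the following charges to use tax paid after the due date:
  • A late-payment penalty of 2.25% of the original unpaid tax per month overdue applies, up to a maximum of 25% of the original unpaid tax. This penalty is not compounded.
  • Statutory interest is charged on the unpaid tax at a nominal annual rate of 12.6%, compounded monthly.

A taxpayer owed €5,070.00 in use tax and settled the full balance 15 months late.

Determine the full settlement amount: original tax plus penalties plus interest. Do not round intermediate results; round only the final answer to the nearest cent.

Penalty (uncapped): 15 × 2.25% × €5,070.00 = €1,711.13…; cap = 25% × €5,070.00 = €1,267.50 → penalty = €1,267.50
Interest (12.6%/yr ÷ 12 = 1.05%/month): €5,070.00 × ((1 + 0.0105)^15 − 1) = €859.9732…
Total = €5,070.00 + €1,267.5000 + €859.9732… = €7,197.47

€7,197.47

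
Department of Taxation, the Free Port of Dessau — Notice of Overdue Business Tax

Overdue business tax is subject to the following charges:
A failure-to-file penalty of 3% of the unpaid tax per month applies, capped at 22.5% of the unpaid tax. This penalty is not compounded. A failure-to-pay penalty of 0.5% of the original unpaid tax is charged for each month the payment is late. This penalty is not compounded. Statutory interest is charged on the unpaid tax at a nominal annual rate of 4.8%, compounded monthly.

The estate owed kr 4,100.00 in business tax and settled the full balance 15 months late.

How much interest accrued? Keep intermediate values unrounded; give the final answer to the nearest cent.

Interest (4.8%/yr ÷ 12 = 0.4%/month): kr 4,100.00 × ((1 + 0.004)^15 − 1) = kr 253.0088…

kr 253.01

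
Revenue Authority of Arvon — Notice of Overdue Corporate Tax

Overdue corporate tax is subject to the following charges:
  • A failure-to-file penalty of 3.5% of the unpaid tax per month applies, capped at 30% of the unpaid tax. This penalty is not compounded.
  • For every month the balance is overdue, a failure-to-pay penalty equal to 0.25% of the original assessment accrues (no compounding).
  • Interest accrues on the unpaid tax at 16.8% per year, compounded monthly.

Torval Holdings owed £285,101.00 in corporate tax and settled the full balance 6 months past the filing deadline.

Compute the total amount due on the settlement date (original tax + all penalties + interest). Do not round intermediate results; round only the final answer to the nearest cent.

Failure-to-file: 6 × 3.5% × £285,101.00 = £59,871.21 (under the 30% cap)
Failure-to-pay penalty: 6 × 0.25% × £285,101.00 = £4,276.52…
Interest (16.8%/yr ÷ 12 = 1.4%/month): £285,101.00 × ((1 + 0.014)^6 − 1) = £24,802.4925…
Total = £285,101.00 + £64,147.7250 + £24,802.4925… = £374,051.22

£374,051.22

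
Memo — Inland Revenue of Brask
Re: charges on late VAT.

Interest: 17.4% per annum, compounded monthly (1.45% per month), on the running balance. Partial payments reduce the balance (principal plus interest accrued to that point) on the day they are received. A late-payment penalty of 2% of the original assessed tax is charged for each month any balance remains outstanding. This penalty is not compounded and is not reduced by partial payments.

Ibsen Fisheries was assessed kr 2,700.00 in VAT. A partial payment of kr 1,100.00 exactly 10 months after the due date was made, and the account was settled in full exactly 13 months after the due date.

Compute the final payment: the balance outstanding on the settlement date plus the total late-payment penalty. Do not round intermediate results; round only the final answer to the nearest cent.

kr 2,809.12

Balance at month 10: kr 2,700.0000 × (1 + 0.0145)^10 = kr 3,118.0586…
After kr 1,100.00 payment: kr 3,118.0586… − kr 1,100.00 = kr 2,018.0586…
Balance at month 13: kr 2,018.0586… × (1 + 0.0145)^3 = kr 2,107.1232…
Penalty: 13 × 2% × kr 2,700.00 = kr 702.00
Final settlement = outstanding balance + penalty = kr 2,107.1232… + kr 702.00 = kr 2,809.12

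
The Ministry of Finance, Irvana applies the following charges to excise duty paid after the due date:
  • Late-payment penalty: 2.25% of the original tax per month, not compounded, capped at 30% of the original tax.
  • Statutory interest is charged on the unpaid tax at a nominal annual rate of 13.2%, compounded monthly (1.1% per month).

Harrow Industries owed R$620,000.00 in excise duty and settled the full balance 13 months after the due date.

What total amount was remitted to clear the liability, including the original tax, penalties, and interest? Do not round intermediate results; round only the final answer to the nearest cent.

R$896,104.19

Penalty: 13 × 2.25% × R$620,000.00 = R$181,350.00 (below the 30% cap of R$186,000.00)
Interest: R$620,000.00 × ((1 + 0.011)^13 − 1) = R$620,000.00 × 0.1528293… = R$94,754.1937…
Total = R$620,000.00 + R$181,350.0000 + R$94,754.1937… = R$896,104.19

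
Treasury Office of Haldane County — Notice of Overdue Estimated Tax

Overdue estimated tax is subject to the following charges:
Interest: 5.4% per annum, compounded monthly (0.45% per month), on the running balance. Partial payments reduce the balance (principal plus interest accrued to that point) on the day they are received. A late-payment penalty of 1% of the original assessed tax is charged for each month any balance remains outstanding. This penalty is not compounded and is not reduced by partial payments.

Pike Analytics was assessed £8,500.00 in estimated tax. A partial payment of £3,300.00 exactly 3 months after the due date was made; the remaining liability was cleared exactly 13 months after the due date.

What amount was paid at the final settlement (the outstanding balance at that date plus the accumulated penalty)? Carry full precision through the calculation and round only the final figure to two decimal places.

£6,664.36

Balance at month 3: £8,500.0000 × (1 + 0.0045)^3 = £8,615.2671…
After £3,300.00 payment: £8,615.2671… − £3,300.00 = £5,315.2671…
Balance at month 13: £5,315.2671… × (1 + 0.0045)^10 = £5,559.3563…
Penalty: 13 × 1% × £8,500.00 = £1,105.00
Final settlement = outstanding balance + penalty = £5,559.3563… + £1,105.00 = £6,664.36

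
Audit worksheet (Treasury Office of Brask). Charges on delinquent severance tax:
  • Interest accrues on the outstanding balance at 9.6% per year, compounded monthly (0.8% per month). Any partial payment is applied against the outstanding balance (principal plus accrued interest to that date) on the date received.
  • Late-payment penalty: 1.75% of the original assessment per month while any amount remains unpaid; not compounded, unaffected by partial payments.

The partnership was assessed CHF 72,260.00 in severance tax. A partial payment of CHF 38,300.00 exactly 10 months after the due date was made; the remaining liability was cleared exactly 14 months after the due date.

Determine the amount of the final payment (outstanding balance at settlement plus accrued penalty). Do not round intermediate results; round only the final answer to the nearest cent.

CHF 58,951.04

Balance at month 10: CHF 72,260.0000 × (1 + 0.008)^10 = CHF 78,253.4112…
After CHF 38,300.00 payment: CHF 78,253.4112… − CHF 38,300.00 = CHF 39,953.4112…
Balance at month 14: CHF 39,953.4112… × (1 + 0.008)^4 = CHF 41,247.3445…
Penalty: 14 × 1.75% × CHF 72,260.00 = CHF 17,703.70
Final settlement = outstanding balance + penalty = CHF 41,247.3445… + CHF 17,703.70 = CHF 58,951.04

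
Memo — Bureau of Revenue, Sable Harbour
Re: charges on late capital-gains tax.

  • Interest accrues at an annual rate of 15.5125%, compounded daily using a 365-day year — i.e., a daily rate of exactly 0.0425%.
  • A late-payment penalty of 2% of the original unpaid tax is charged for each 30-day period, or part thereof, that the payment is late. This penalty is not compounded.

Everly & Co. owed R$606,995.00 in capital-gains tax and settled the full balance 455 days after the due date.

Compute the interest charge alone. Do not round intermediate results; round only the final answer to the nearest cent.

Interest: R$606,995.00 × ((1 + 0.000425)^455 − 1) = R$606,995.00 × 0.21328787… = R$129,464.6684…

R$129,464.67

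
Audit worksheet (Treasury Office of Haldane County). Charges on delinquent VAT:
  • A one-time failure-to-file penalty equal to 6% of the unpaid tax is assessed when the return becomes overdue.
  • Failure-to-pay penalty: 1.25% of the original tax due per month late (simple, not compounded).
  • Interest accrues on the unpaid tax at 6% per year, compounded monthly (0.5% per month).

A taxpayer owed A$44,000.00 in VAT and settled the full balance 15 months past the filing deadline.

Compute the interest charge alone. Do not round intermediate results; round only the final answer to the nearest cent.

Interest: A$44,000.00 × ((1 + 0.005)^15 − 1) = A$44,000.00 × 0.0776827… = A$3,418.0405…

A$3,418.04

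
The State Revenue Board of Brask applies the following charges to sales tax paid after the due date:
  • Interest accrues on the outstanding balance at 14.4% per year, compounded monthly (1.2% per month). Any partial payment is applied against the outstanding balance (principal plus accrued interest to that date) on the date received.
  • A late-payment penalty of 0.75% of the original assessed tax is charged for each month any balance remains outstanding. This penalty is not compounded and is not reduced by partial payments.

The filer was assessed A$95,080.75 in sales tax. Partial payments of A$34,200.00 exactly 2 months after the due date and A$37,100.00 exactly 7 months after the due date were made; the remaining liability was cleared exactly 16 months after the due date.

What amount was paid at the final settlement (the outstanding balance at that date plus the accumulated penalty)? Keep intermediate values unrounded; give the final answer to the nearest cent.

A$44,764.04

Balance at month 2: A$95,080.7500 × (1 + 0.012)^2 = A$97,376.3796…
After A$34,200.00 payment: A$97,376.3796… − A$34,200.00 = A$63,176.3796…
Balance at month 7: A$63,176.3796… × (1 + 0.012)^5 = A$67,059.0346…
After A$37,100.00 payment: A$67,059.0346… − A$37,100.00 = A$29,959.0346…
Balance at month 16: A$29,959.0346… × (1 + 0.012)^9 = A$33,354.3459…
Penalty: 16 × 0.75% × A$95,080.75 = A$11,409.69
Final settlement = outstanding balance + penalty = A$33,354.3459… + A$11,409.69 = A$44,764.04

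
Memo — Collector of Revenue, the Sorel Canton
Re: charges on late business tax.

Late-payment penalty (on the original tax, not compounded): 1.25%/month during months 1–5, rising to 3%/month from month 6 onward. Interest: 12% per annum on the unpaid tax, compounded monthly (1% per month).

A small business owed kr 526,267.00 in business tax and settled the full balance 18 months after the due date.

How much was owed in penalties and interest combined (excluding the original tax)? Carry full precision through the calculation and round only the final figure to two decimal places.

Penalty, months 1–5: 5 × 1.25% × kr 526,267.00 = kr 32,891.69…
Penalty, months 6–18: 13 × 3% × kr 526,267.00 = kr 205,244.13
Interest: kr 526,267.00 × ((1 + 0.01)^18 − 1) = kr 526,267.00 × 0.1961475… = kr 103,225.9436…
Penalties + interest = kr 238,135.8175 + kr 103,225.9436… = kr 341,361.76

kr 341,361.76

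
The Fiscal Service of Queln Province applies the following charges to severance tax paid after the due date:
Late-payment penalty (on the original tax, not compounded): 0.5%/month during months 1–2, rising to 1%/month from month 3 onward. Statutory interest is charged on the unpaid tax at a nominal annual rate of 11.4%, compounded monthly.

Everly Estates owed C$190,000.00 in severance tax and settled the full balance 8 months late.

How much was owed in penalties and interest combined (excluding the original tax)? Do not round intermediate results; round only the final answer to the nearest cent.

Penalty, months 1–2: 2 × 0.5% × C$190,000.00 = C$1,900.00
Penalty, months 3–8: 6 × 1% × C$190,000.00 = C$11,400.00
Interest (11.4%/yr ÷ 12 = 0.95%/month): C$190,000.00 × ((1 + 0.0095)^8 − 1) = C$14,929.3616…
Penalties + interest = C$13,300.0000 + C$14,929.3616… = C$28,229.36

C$28,229.36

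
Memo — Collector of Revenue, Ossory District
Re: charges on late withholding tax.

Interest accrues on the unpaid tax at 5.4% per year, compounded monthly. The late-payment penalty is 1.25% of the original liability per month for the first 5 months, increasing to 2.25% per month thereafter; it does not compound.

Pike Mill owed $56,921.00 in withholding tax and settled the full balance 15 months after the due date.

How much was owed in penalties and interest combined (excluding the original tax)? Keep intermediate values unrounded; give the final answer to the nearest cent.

$20,330.38

Penalty, months 1–5: 5 × 1.25% × $56,921.00 = $3,557.56…
Penalty, months 6–15: 10 × 2.25% × $56,921.00 = $12,807.23…
Interest (5.4%/yr ÷ 12 = 0.45%/month): $56,921.00 × ((1 + 0.0045)^15 − 1) = $3,965.5880…
Penalties + interest = $16,364.7875 + $3,965.5880… = $20,330.38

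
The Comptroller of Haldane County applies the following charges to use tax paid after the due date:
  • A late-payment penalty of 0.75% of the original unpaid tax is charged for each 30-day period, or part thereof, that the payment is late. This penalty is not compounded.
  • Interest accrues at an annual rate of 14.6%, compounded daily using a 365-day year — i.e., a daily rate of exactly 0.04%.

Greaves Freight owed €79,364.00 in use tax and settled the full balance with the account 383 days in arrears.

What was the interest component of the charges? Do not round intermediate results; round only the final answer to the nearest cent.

€13,136.52

Interest: €79,364.00 × ((1 + 0.0004)^383 − 1) = €79,364.00 × 0.16552236… = €13,136.5169…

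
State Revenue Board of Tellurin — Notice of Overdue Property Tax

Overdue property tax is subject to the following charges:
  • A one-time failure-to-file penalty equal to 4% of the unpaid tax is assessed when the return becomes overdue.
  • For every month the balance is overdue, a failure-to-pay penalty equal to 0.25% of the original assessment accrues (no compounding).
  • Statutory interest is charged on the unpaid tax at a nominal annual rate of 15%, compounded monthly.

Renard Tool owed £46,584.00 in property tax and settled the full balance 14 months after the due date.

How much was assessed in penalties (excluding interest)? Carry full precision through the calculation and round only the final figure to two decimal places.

£3,493.80

Failure-to-file penalty: 4% × £46,584.00 = £1,863.36
Failure-to-pay penalty = 0.25% × £46,584.00 × 14 mo = £1,630.44
Total penalty = £1,863.36 + £1,630.44 = £3,493.80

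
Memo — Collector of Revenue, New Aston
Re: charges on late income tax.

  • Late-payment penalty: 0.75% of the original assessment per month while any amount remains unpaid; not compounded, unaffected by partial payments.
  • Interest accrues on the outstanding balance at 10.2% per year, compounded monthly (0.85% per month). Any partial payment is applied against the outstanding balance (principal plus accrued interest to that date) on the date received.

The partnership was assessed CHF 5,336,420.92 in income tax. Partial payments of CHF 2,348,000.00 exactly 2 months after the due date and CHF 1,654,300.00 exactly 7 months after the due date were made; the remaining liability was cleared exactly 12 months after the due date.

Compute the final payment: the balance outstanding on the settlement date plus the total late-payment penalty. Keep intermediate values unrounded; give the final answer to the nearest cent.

Balance at month 2: CHF 5,336,420.9200 × (1 + 0.0085)^2 = CHF 5,427,525.6321…
After CHF 2,348,000.00 payment: CHF 5,427,525.6321… − CHF 2,348,000.00 = CHF 3,079,525.6321…
Balance at month 7: CHF 3,079,525.6321… × (1 + 0.0085)^5 = CHF 3,212,649.4213…
After CHF 1,654,300.00 payment: CHF 3,212,649.4213… − CHF 1,654,300.00 = CHF 1,558,349.4213…
Balance at month 12: CHF 1,558,349.4213… × (1 + 0.0085)^5 = CHF 1,625,714.7902…
Penalty: 12 × 0.75% × CHF 5,336,420.92 = CHF 480,277.88…
Final settlement = outstanding balance + penalty = CHF 1,625,714.7902… + CHF 480,277.88… = CHF 2,105,992.67

CHF 2,105,992.67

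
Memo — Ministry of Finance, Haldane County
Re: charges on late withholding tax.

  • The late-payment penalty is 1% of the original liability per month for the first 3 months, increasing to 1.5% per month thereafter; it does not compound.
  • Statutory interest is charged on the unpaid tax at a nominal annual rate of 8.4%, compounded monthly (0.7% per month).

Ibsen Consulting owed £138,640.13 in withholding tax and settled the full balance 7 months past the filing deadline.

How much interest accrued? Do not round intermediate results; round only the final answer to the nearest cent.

£6,937.70

Interest: £138,640.13 × ((1 + 0.007)^7 − 1) = £138,640.13 × 0.0500411… = £6,937.7031…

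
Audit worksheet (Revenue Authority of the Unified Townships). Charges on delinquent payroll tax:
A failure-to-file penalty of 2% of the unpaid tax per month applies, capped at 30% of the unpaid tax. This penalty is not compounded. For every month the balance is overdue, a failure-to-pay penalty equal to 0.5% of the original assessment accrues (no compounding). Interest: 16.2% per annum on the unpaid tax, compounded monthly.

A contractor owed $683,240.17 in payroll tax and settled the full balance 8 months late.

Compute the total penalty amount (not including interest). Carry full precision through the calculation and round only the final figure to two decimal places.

$136,648.03

Failure-to-file: 8 × 2% × $683,240.17 = $109,318.43… (under the 30% cap)
Failure-to-pay penalty: 8 × 0.5% × $683,240.17 = $27,329.61…
Total penalty = $109,318.43… + $27,329.61… = $136,648.03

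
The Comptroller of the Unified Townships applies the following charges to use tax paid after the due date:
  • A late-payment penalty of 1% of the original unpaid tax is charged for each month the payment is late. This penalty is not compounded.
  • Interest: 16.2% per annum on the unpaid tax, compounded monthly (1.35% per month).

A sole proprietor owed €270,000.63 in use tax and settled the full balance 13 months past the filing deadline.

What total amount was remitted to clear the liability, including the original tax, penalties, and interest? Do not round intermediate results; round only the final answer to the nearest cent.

€356,520.58

Late-payment penalty: 13 × 1% × €270,000.63 = €35,100.08…
Interest: €270,000.63 × ((1 + 0.0135)^13 − 1) = €270,000.63 × 0.1904435… = €51,419.8660…
Total = €270,000.63 + €35,100.0819 + €51,419.8660… = €356,520.58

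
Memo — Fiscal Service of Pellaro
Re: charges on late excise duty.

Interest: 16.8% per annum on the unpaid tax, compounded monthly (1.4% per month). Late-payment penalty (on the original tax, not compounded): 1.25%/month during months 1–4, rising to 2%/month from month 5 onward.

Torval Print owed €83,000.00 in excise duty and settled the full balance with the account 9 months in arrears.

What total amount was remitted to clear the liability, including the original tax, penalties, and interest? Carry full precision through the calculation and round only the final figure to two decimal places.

Penalty, months 1–4: 4 × 1.25% × €83,000.00 = €4,150.00
Penalty, months 5–9: 5 × 2% × €83,000.00 = €8,300.00
Interest: €83,000.00 × ((1 + 0.014)^9 − 1) = €83,000.00 × 0.1332914… = €11,063.1866…
Total = €83,000.00 + €12,450.0000 + €11,063.1866… = €106,513.19

€106,513.19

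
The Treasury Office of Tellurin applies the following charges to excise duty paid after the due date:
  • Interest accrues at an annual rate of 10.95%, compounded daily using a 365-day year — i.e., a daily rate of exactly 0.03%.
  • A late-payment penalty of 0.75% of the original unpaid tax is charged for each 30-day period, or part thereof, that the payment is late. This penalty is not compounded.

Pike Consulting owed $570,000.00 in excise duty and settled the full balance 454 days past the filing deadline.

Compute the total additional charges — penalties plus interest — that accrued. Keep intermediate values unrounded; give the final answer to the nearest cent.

Penalty periods: ⌈454/30⌉ = 16; penalty = 16 × 0.75% × $570,000.00 = $68,400.00
Interest: $570,000.00 × ((1 + 0.0003)^454 − 1) = $570,000.00 × 0.14588765… = $83,155.9587…
Penalties + interest = $68,400.0000 + $83,155.9587… = $151,555.96

$151,555.96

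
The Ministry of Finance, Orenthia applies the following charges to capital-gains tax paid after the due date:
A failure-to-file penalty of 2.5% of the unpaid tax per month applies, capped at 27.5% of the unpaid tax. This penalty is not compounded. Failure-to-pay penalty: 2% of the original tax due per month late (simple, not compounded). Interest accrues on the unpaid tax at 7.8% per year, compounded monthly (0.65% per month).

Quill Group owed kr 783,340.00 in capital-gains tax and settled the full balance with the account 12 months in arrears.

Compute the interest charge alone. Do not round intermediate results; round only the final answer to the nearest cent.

kr 63,332.89

Interest: kr 783,340.00 × ((1 + 0.0065)^12 − 1) = kr 783,340.00 × 0.0808498… = kr 63,332.8905…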